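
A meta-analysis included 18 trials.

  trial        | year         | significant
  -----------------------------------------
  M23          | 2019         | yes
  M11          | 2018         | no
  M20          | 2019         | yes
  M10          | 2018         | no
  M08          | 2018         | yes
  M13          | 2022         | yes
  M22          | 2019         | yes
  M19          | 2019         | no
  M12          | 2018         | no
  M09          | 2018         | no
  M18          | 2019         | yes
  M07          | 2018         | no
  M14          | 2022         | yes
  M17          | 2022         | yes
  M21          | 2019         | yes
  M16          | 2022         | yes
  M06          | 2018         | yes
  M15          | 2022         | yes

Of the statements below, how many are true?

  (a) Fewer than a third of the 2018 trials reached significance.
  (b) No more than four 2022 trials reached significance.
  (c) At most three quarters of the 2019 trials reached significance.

(a) 2018: |A| = 7, |A ∩ B| = 2; needs |A ∩ B| / |A| < 1/3 — true.
(b) 2022: |A| = 5, |A ∩ B| = 5; needs |A ∩ B| ≤ 4 — false.
(c) 2019: |A| = 6, |A ∩ B| = 5; needs |A ∩ B| / |A| ≤ 3/4 — false.

1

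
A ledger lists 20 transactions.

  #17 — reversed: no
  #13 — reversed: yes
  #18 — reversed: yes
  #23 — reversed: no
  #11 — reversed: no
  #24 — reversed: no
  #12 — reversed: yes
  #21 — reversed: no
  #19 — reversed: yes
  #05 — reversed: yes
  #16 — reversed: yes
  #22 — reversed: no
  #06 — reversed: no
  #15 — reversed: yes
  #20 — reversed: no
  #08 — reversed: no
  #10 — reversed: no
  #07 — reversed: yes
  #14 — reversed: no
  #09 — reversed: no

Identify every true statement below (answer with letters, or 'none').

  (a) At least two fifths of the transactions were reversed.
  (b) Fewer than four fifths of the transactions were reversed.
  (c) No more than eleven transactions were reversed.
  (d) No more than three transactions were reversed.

|A| = 20, |A ∩ B| = 8, |A ∖ B| = 12.
(a) |A ∩ B| / |A| ≥ 2/5: holds.
(b) |A ∩ B| / |A| < 4/5: holds.
(c) |A ∩ B| ≤ 11: holds.
(d) |A ∩ B| ≤ 3: fails.

(a), (b), (c)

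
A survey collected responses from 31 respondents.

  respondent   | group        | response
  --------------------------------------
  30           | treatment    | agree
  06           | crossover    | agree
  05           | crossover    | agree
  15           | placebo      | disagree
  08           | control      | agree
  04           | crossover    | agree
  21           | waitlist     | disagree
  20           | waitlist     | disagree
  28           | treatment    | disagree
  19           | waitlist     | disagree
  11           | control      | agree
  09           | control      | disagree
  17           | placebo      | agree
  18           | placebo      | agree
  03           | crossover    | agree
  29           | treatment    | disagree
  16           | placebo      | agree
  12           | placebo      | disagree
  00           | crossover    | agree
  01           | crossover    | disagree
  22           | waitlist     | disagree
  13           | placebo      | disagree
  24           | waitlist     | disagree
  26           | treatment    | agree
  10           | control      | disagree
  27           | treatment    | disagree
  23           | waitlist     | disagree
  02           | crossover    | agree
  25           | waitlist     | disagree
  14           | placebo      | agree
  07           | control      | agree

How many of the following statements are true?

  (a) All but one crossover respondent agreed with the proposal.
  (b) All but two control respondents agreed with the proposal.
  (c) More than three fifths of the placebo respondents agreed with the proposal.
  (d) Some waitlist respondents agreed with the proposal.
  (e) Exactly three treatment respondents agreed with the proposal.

(a) crossover: |A| = 7, |A ∩ B| = 6; needs |A ∖ B| = 1 — true.
(b) control: |A| = 5, |A ∩ B| = 3; needs |A ∖ B| = 2 — true.
(c) placebo: |A| = 7, |A ∩ B| = 4; needs |A ∩ B| / |A| > 3/5 — false.
(d) waitlist: |A| = 7, |A ∩ B| = 0; needs A ∩ B ≠ ∅ (|A ∩ B| ≥ 1) — false.
(e) treatment: |A| = 5, |A ∩ B| = 2; needs |A ∩ B| = 3 — false.

2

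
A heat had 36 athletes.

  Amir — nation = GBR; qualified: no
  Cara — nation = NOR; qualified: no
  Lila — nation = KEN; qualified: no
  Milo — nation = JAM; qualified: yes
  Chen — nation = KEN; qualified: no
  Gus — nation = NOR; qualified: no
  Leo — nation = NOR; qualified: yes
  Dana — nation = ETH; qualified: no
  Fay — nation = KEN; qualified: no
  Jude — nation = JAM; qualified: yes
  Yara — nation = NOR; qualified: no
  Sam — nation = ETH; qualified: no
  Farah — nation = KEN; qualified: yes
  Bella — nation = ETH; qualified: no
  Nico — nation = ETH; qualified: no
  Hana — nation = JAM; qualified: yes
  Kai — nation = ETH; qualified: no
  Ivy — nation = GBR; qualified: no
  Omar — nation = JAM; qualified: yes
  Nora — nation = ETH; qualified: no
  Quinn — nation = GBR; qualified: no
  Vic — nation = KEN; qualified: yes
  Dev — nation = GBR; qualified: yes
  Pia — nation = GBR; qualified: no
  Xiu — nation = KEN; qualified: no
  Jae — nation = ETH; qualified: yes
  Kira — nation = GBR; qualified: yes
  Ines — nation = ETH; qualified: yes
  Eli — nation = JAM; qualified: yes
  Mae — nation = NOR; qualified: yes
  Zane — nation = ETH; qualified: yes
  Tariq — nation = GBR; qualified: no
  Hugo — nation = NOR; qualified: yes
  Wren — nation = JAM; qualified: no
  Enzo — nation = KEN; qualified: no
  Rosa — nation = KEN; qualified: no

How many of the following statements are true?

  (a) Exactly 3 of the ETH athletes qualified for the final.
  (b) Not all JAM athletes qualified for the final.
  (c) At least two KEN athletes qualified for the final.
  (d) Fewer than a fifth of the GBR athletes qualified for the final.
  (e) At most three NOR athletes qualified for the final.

(a) ETH: |A| = 9, |A ∩ B| = 3; needs |A ∩ B| = 3 — true.
(b) JAM: |A| = 6, |A ∩ B| = 5; needs A ⊄ B (|A ∖ B| ≥ 1) — true.
(c) KEN: |A| = 8, |A ∩ B| = 2; needs |A ∩ B| ≥ 2 — true.
(d) GBR: |A| = 7, |A ∩ B| = 2; needs |A ∩ B| / |A| < 1/5 — false.
(e) NOR: |A| = 6, |A ∩ B| = 3; needs |A ∩ B| ≤ 3 — true.

4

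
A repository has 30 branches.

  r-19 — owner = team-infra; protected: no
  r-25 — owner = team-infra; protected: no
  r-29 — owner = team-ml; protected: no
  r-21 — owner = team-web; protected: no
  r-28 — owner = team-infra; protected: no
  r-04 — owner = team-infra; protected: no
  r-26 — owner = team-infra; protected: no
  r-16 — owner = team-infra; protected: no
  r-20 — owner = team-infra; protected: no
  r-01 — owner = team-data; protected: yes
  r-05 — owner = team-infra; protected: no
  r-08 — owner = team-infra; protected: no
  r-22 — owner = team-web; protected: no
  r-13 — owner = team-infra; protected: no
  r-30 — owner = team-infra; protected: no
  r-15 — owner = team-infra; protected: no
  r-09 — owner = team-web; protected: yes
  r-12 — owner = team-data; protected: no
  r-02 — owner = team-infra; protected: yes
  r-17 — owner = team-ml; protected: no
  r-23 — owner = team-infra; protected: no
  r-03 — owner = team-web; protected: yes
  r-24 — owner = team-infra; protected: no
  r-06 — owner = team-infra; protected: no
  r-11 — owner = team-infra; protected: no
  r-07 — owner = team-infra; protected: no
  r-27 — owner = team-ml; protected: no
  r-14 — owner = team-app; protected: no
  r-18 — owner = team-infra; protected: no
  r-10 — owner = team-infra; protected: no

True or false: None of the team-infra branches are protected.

False

The determiner here denotes the relation: A ∩ B = ∅ (|A ∩ B| = 0).
|A| = 20, |A ∩ B| = 1, |A ∖ B| = 19.
So the statement is false.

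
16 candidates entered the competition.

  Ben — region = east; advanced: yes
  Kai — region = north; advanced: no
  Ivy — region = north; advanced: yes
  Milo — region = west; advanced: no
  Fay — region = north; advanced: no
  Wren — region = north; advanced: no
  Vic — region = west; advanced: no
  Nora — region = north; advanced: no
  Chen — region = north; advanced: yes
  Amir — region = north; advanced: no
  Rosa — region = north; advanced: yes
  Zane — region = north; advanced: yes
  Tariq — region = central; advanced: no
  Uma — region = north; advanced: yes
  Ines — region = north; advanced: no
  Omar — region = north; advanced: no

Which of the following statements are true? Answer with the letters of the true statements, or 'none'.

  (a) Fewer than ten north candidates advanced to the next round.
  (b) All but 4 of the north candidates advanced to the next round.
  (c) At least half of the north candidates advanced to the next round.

|A| = 12, |A ∩ B| = 5, |A ∖ B| = 7.
(a) |A ∩ B| < 10: holds.
(b) |A ∖ B| = 4: fails.
(c) |A ∩ B| ≥ |A ∖ B|: fails.

(a)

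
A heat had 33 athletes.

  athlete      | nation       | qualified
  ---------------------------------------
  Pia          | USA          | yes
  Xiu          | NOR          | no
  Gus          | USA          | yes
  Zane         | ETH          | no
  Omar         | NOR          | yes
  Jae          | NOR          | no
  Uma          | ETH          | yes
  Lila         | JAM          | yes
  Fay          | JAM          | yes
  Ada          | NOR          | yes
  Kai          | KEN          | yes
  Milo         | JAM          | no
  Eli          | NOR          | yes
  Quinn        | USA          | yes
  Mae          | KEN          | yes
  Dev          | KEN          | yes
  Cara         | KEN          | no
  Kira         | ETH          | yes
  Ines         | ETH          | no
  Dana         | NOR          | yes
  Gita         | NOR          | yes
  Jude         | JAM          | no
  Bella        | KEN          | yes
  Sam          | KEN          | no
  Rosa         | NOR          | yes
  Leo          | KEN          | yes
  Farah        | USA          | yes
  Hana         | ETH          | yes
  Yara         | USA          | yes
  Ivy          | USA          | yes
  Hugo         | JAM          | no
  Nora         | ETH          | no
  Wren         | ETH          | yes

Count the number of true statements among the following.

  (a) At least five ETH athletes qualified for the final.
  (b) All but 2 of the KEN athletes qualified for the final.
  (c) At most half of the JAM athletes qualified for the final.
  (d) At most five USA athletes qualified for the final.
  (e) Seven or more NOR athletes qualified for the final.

2

(a) ETH: |A| = 7, |A ∩ B| = 4; needs |A ∩ B| ≥ 5 — false.
(b) KEN: |A| = 7, |A ∩ B| = 5; needs |A ∖ B| = 2 — true.
(c) JAM: |A| = 5, |A ∩ B| = 2; needs |A ∩ B| ≤ |A ∖ B| — true.
(d) USA: |A| = 6, |A ∩ B| = 6; needs |A ∩ B| ≤ 5 — false.
(e) NOR: |A| = 8, |A ∩ B| = 6; needs |A ∩ B| ≥ 7 — false.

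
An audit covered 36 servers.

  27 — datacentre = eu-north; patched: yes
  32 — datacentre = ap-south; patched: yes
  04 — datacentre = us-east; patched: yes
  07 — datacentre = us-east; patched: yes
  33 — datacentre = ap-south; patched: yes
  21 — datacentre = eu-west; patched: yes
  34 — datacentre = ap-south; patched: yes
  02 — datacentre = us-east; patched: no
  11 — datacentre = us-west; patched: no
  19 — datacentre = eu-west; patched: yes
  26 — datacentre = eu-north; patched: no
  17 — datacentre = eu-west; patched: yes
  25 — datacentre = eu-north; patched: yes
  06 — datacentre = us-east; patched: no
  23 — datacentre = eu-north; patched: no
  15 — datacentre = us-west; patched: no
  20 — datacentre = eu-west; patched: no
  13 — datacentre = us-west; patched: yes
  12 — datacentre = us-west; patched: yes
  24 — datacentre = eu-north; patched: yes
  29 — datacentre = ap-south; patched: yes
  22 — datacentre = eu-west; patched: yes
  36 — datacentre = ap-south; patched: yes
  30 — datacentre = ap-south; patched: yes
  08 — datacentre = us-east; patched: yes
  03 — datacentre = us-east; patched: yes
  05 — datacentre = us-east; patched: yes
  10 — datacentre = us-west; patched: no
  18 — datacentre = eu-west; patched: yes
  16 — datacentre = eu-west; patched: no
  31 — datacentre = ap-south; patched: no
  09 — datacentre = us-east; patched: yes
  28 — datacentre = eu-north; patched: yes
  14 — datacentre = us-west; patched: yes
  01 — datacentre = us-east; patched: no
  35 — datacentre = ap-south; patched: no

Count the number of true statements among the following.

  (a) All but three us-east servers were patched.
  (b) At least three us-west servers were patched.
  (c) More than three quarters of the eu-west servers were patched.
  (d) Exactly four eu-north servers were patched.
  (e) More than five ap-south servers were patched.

4

(a) us-east: |A| = 9, |A ∩ B| = 6; needs |A ∖ B| = 3 — true.
(b) us-west: |A| = 6, |A ∩ B| = 3; needs |A ∩ B| ≥ 3 — true.
(c) eu-west: |A| = 7, |A ∩ B| = 5; needs |A ∩ B| / |A| > 3/4 — false.
(d) eu-north: |A| = 6, |A ∩ B| = 4; needs |A ∩ B| = 4 — true.
(e) ap-south: |A| = 8, |A ∩ B| = 6; needs |A ∩ B| > 5 — true.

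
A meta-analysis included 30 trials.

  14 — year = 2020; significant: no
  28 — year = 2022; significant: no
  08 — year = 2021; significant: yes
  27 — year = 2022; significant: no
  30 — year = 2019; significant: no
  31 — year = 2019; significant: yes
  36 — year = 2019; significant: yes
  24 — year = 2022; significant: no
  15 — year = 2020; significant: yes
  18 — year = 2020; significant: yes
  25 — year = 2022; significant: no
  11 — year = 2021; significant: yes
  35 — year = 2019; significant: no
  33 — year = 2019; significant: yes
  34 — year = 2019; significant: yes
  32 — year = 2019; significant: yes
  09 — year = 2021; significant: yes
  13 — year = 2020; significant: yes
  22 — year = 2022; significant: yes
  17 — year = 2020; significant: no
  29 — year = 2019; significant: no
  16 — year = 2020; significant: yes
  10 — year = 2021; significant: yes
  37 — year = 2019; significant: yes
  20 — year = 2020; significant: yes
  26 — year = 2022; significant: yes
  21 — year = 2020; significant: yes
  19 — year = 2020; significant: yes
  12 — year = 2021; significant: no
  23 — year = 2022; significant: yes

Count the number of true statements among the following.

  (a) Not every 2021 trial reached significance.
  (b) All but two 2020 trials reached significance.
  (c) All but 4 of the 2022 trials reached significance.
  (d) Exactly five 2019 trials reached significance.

3

(a) 2021: |A| = 5, |A ∩ B| = 4; needs A ⊄ B (|A ∖ B| ≥ 1) — true.
(b) 2020: |A| = 9, |A ∩ B| = 7; needs |A ∖ B| = 2 — true.
(c) 2022: |A| = 7, |A ∩ B| = 3; needs |A ∖ B| = 4 — true.
(d) 2019: |A| = 9, |A ∩ B| = 6; needs |A ∩ B| = 5 — false.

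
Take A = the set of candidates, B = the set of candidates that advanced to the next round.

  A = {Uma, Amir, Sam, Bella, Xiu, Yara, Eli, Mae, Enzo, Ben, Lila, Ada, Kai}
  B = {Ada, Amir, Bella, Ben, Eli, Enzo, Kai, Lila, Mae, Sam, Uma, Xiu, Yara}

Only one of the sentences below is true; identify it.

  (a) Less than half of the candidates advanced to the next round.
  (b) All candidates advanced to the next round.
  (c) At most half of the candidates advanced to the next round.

|A| = 13, |A ∩ B| = 13, |A ∖ B| = 0.
(a) requires |A ∩ B| < |A ∖ B|: false.
(b) requires A ⊆ B, i.e. every element of A is in B (|A ∖ B| = 0): true.
(c) requires |A ∩ B| ≤ |A ∖ B|: false.

(b)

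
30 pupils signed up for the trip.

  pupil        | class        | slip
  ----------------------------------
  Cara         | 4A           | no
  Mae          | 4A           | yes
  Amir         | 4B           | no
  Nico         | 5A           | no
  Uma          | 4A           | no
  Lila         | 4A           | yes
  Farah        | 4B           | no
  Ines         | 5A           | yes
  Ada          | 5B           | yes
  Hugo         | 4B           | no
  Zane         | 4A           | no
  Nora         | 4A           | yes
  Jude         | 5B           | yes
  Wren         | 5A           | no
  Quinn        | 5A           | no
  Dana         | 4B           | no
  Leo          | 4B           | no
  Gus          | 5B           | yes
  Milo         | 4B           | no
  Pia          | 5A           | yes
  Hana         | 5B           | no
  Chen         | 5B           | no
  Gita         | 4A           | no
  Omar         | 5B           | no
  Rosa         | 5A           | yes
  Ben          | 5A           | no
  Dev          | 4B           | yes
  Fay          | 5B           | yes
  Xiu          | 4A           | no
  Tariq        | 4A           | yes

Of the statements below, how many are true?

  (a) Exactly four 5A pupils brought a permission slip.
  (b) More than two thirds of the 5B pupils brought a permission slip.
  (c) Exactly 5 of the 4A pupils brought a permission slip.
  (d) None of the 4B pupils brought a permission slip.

(a) 5A: |A| = 7, |A ∩ B| = 3; needs |A ∩ B| = 4 — false.
(b) 5B: |A| = 7, |A ∩ B| = 4; needs |A ∩ B| / |A| > 2/3 — false.
(c) 4A: |A| = 9, |A ∩ B| = 4; needs |A ∩ B| = 5 — false.
(d) 4B: |A| = 7, |A ∩ B| = 1; needs A ∩ B = ∅ (|A ∩ B| = 0) — false.

0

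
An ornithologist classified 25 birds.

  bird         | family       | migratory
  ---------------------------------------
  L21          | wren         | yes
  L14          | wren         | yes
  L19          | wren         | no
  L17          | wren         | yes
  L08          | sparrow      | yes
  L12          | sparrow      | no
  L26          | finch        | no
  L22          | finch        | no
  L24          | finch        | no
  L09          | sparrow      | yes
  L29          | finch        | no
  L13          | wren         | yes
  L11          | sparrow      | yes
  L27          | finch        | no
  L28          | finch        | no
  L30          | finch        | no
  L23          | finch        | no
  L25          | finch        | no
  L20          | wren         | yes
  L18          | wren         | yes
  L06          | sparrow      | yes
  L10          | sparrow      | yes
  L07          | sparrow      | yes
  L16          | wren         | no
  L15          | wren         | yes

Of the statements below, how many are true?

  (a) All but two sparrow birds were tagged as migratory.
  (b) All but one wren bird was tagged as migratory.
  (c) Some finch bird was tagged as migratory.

0

(a) sparrow: |A| = 7, |A ∩ B| = 6; needs |A ∖ B| = 2 — false.
(b) wren: |A| = 9, |A ∩ B| = 7; needs |A ∖ B| = 1 — false.
(c) finch: |A| = 9, |A ∩ B| = 0; needs A ∩ B ≠ ∅ (|A ∩ B| ≥ 1) — false.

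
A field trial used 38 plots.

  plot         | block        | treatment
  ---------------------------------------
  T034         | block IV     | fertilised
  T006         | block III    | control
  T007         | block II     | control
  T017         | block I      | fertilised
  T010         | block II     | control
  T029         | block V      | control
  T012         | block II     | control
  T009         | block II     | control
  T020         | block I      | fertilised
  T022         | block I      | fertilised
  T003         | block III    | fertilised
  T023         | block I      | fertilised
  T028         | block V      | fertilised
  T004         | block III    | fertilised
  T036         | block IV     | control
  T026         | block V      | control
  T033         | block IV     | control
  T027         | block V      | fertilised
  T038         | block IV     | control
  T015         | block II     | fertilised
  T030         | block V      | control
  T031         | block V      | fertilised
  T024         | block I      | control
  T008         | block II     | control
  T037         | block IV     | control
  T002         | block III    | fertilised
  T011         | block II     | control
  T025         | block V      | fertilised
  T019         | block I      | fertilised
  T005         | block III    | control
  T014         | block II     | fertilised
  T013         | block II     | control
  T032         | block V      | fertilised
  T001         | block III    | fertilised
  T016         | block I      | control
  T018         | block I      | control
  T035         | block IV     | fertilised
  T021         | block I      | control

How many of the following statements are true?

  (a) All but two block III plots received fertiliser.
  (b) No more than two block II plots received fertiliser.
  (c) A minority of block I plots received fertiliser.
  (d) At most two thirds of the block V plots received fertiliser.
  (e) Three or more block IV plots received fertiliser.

3

(a) block III: |A| = 6, |A ∩ B| = 4; needs |A ∖ B| = 2 — true.
(b) block II: |A| = 9, |A ∩ B| = 2; needs |A ∩ B| ≤ 2 — true.
(c) block I: |A| = 9, |A ∩ B| = 5; needs |A ∩ B| < |A ∖ B| — false.
(d) block V: |A| = 8, |A ∩ B| = 5; needs |A ∩ B| / |A| ≤ 2/3 — true.
(e) block IV: |A| = 6, |A ∩ B| = 2; needs |A ∩ B| ≥ 3 — false.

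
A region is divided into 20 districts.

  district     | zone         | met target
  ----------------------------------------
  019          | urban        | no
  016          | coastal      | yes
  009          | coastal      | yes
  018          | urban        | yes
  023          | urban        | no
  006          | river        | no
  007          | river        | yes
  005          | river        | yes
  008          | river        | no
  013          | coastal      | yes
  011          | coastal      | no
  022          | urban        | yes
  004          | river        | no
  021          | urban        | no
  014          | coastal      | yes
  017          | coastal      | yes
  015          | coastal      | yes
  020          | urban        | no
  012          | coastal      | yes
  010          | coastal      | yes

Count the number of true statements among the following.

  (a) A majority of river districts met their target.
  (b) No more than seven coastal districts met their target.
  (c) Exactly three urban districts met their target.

(a) river: |A| = 5, |A ∩ B| = 2; needs |A ∩ B| > |A ∖ B| — false.
(b) coastal: |A| = 9, |A ∩ B| = 8; needs |A ∩ B| ≤ 7 — false.
(c) urban: |A| = 6, |A ∩ B| = 2; needs |A ∩ B| = 3 — false.

0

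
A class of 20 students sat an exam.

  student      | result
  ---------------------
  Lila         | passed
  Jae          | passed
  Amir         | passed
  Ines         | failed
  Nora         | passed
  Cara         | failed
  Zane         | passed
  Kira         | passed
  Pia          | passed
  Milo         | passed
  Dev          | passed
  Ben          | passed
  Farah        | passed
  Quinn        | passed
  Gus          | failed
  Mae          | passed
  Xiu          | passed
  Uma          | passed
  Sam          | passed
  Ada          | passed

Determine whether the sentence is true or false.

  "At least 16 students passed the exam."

True

'At least 16 students passed the exam' holds iff |A ∩ B| ≥ 16.
|A| = 20, |A ∩ B| = 17, |A ∖ B| = 3.
|A ∩ B| = 17, so the statement is true.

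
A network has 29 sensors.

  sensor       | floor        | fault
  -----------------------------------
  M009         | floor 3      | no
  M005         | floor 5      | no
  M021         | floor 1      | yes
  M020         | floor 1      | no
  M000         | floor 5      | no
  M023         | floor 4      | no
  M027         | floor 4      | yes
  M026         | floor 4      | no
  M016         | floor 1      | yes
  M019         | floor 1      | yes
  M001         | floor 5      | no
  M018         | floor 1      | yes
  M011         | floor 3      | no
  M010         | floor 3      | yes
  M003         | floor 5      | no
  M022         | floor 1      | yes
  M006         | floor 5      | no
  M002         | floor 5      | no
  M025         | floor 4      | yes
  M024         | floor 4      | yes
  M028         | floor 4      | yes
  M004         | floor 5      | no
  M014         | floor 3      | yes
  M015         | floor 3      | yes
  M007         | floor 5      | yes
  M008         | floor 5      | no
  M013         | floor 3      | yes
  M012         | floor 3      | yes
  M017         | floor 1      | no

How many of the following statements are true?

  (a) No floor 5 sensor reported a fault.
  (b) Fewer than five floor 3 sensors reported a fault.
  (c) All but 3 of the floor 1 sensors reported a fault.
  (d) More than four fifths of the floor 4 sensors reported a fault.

0

(a) floor 5: |A| = 9, |A ∩ B| = 1; needs A ∩ B = ∅ (|A ∩ B| = 0) — false.
(b) floor 3: |A| = 7, |A ∩ B| = 5; needs |A ∩ B| < 5 — false.
(c) floor 1: |A| = 7, |A ∩ B| = 5; needs |A ∖ B| = 3 — false.
(d) floor 4: |A| = 6, |A ∩ B| = 4; needs |A ∩ B| / |A| > 4/5 — false.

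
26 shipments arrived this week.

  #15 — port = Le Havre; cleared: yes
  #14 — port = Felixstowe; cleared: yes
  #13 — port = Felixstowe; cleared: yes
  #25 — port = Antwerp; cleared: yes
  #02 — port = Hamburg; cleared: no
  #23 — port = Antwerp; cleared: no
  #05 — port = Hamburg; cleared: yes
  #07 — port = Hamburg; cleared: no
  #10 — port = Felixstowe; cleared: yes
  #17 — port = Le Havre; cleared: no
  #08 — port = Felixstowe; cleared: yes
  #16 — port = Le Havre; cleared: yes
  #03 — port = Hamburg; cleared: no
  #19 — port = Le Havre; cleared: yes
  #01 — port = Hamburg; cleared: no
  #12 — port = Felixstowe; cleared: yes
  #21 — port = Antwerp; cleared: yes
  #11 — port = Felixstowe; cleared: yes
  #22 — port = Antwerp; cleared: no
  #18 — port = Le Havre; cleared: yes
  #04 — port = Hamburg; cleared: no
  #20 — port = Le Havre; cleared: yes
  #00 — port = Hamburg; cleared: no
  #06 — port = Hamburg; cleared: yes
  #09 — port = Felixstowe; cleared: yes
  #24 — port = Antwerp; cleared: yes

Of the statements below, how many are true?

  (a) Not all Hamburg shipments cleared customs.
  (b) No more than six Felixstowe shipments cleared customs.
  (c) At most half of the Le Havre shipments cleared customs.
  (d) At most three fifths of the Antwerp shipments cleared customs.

2

(a) Hamburg: |A| = 8, |A ∩ B| = 2; needs A ⊄ B (|A ∖ B| ≥ 1) — true.
(b) Felixstowe: |A| = 7, |A ∩ B| = 7; needs |A ∩ B| ≤ 6 — false.
(c) Le Havre: |A| = 6, |A ∩ B| = 5; needs |A ∩ B| ≤ |A ∖ B| — false.
(d) Antwerp: |A| = 5, |A ∩ B| = 3; needs |A ∩ B| / |A| ≤ 3/5 — true.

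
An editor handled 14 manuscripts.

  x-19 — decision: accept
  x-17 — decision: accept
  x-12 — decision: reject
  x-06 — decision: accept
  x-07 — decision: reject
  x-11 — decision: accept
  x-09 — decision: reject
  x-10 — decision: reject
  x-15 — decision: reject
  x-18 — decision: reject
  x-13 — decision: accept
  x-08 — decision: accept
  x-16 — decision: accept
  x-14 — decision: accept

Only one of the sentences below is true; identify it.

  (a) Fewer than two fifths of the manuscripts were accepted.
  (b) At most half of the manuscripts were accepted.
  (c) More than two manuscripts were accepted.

|A| = 14, |A ∩ B| = 8, |A ∖ B| = 6.
(a) requires |A ∩ B| / |A| < 2/5: false.
(b) requires |A ∩ B| ≤ |A ∖ B|: false.
(c) requires |A ∩ B| > 2: true.

(c)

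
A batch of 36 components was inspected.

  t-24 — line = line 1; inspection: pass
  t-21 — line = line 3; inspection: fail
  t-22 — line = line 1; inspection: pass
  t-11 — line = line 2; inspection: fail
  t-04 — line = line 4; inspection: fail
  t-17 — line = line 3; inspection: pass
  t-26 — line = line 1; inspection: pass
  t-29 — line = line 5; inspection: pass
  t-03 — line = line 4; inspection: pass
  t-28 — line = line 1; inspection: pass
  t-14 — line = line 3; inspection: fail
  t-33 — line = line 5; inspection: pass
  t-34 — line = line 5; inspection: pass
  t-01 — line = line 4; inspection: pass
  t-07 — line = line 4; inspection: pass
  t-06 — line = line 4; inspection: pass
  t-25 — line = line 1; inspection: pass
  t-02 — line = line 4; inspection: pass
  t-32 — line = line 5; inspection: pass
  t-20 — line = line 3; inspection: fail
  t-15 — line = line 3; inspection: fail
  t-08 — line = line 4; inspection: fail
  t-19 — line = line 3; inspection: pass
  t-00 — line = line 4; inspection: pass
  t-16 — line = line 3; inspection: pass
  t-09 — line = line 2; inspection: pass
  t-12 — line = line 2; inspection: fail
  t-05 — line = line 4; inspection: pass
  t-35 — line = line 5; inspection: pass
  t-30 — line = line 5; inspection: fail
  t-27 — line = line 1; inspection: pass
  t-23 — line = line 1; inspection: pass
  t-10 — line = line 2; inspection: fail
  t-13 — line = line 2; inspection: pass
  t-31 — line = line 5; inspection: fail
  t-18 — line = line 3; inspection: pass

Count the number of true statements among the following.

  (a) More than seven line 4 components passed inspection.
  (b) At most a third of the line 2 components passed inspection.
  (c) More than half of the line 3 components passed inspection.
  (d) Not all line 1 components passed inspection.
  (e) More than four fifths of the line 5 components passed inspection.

0

(a) line 4: |A| = 9, |A ∩ B| = 7; needs |A ∩ B| > 7 — false.
(b) line 2: |A| = 5, |A ∩ B| = 2; needs |A ∩ B| / |A| ≤ 1/3 — false.
(c) line 3: |A| = 8, |A ∩ B| = 4; needs |A ∩ B| > |A ∖ B| — false.
(d) line 1: |A| = 7, |A ∩ B| = 7; needs A ⊄ B (|A ∖ B| ≥ 1) — false.
(e) line 5: |A| = 7, |A ∩ B| = 5; needs |A ∩ B| / |A| > 4/5 — false.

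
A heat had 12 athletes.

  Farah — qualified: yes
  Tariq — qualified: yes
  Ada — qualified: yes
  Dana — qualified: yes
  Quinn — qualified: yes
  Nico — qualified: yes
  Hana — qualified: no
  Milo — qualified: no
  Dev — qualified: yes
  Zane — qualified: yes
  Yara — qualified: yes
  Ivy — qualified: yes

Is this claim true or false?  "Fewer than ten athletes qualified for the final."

False

The determiner here denotes the relation: |A ∩ B| < 10.
A (the restrictor) = {Farah, Tariq, Ada, Dana, Quinn, Nico, Hana, Milo, Dev, Zane, Yara, Ivy}, |A| = 12.
A ∩ B = {Farah, Tariq, Ada, Dana, Quinn, Nico, Dev, Zane, Yara, Ivy}, so |A ∩ B| = 10.
|A ∩ B| = 10, so the statement is false.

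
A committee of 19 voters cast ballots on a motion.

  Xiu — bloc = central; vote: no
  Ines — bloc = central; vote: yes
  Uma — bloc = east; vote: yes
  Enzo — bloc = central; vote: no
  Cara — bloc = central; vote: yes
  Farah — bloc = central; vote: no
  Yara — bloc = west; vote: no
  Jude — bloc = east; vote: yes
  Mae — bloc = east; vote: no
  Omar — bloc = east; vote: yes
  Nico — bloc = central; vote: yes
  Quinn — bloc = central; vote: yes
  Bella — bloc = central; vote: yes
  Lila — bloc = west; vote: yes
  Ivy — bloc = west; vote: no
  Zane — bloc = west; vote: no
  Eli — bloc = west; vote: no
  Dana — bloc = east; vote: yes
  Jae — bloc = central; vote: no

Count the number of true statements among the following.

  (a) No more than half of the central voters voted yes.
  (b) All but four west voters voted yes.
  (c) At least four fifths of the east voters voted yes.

(a) central: |A| = 9, |A ∩ B| = 5; needs |A ∩ B| ≤ |A ∖ B| — false.
(b) west: |A| = 5, |A ∩ B| = 1; needs |A ∖ B| = 4 — true.
(c) east: |A| = 5, |A ∩ B| = 4; needs |A ∩ B| / |A| ≥ 4/5 — true.

2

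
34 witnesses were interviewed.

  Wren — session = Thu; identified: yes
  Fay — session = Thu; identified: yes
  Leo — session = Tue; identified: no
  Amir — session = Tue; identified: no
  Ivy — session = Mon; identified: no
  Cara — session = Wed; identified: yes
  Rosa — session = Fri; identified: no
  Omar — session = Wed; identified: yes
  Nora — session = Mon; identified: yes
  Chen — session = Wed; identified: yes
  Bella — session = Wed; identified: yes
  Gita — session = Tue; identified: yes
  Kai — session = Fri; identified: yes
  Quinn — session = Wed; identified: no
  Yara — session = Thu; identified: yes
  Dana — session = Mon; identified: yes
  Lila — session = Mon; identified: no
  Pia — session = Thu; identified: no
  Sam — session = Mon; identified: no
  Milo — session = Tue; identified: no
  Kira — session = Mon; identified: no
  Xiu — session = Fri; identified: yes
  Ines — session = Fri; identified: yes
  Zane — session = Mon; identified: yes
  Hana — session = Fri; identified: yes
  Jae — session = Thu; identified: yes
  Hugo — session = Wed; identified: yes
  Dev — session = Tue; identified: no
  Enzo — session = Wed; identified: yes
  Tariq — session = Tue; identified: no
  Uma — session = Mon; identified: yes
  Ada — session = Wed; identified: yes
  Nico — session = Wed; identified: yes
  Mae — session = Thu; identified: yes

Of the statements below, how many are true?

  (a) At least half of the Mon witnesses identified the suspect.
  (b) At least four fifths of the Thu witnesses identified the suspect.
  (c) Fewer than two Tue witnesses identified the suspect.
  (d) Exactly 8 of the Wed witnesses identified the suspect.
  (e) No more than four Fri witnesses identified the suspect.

5

(a) Mon: |A| = 8, |A ∩ B| = 4; needs |A ∩ B| ≥ |A ∖ B| — true.
(b) Thu: |A| = 6, |A ∩ B| = 5; needs |A ∩ B| / |A| ≥ 4/5 — true.
(c) Tue: |A| = 6, |A ∩ B| = 1; needs |A ∩ B| < 2 — true.
(d) Wed: |A| = 9, |A ∩ B| = 8; needs |A ∩ B| = 8 — true.
(e) Fri: |A| = 5, |A ∩ B| = 4; needs |A ∩ B| ≤ 4 — true.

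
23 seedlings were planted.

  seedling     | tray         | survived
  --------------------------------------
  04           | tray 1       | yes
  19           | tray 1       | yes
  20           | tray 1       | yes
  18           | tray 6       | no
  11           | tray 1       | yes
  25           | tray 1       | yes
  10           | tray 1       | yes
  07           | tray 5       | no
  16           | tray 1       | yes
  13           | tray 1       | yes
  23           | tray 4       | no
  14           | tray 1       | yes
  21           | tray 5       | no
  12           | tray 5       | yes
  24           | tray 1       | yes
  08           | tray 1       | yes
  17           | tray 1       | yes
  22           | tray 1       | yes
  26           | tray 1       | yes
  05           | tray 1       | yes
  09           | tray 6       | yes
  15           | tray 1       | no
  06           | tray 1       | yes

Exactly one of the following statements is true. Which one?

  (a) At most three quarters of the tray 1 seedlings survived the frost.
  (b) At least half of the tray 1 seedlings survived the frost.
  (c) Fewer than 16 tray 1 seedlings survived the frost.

|A| = 17, |A ∩ B| = 16, |A ∖ B| = 1.
(a) requires |A ∩ B| / |A| ≤ 3/4: false.
(b) requires |A ∩ B| ≥ |A ∖ B|: true.
(c) requires |A ∩ B| < 16: false.

(b)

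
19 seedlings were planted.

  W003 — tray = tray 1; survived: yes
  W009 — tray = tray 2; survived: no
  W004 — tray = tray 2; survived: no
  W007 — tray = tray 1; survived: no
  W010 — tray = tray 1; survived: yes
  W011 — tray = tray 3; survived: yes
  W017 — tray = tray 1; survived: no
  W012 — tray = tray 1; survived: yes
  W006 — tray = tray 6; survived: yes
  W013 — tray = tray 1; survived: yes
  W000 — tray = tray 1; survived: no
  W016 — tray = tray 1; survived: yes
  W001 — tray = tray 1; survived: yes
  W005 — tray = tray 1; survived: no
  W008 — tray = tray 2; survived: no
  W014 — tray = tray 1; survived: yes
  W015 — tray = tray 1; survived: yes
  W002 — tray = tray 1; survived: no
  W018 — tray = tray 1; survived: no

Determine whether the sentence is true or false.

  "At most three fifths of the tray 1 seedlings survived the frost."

Truth condition: |A ∩ B| / |A| ≤ 3/5.
A (the restrictor) = {W003, W007, W010, W017, W012, W013, W000, W016, W001, W005, W014, W015, W002, W018}, |A| = 14.
A ∩ B = {W003, W010, W012, W013, W016, W001, W014, W015}, so |A ∩ B| = 8.
A ∖ B = {W007, W017, W000, W005, W002, W018}, so |A ∖ B| = 6.
|A ∩ B|/|A| = 8/14, so the statement is true.

True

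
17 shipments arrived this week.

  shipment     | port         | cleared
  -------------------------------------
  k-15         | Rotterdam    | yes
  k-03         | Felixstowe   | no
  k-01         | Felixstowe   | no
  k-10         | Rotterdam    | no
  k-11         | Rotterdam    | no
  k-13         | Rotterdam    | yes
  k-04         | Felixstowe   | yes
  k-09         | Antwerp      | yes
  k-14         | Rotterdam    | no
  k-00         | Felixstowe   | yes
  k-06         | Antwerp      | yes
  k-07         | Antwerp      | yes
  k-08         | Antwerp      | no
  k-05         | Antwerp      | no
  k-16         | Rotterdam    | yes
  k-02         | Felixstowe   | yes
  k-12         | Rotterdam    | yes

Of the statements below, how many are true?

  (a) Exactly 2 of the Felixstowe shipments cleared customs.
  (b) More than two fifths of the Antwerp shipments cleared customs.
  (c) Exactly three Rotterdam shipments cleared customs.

(a) Felixstowe: |A| = 5, |A ∩ B| = 3; needs |A ∩ B| = 2 — false.
(b) Antwerp: |A| = 5, |A ∩ B| = 3; needs |A ∩ B| / |A| > 2/5 — true.
(c) Rotterdam: |A| = 7, |A ∩ B| = 4; needs |A ∩ B| = 3 — false.

1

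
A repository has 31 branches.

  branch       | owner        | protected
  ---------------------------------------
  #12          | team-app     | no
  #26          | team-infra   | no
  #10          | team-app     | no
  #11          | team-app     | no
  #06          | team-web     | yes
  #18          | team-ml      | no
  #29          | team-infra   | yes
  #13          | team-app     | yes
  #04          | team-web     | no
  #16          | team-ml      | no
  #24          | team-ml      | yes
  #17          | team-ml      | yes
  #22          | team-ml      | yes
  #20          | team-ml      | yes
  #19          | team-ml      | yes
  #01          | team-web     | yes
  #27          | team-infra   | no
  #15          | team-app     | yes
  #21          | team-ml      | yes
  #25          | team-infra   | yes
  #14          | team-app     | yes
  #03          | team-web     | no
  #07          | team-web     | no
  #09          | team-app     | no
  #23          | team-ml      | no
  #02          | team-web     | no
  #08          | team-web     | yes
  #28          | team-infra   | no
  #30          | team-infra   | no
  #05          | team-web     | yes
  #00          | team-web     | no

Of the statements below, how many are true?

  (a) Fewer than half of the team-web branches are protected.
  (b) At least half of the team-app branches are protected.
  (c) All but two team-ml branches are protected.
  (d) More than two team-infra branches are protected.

1

(a) team-web: |A| = 9, |A ∩ B| = 4; needs |A ∩ B| < |A ∖ B| — true.
(b) team-app: |A| = 7, |A ∩ B| = 3; needs |A ∩ B| ≥ |A ∖ B| — false.
(c) team-ml: |A| = 9, |A ∩ B| = 6; needs |A ∖ B| = 2 — false.
(d) team-infra: |A| = 6, |A ∩ B| = 2; needs |A ∩ B| > 2 — false.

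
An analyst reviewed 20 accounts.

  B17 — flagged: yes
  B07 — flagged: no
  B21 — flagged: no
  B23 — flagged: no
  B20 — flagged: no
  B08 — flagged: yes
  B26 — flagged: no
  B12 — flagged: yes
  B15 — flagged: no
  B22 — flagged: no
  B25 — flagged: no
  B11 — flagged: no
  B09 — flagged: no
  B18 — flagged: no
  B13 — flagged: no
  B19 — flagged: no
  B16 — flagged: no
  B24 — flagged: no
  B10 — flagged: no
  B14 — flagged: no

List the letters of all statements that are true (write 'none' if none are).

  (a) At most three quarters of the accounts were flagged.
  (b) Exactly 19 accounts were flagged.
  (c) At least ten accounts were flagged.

(a)

|A| = 20, |A ∩ B| = 3, |A ∖ B| = 17.
(a) |A ∩ B| / |A| ≤ 3/4: holds.
(b) |A ∩ B| = 19: fails.
(c) |A ∩ B| ≥ 10: fails.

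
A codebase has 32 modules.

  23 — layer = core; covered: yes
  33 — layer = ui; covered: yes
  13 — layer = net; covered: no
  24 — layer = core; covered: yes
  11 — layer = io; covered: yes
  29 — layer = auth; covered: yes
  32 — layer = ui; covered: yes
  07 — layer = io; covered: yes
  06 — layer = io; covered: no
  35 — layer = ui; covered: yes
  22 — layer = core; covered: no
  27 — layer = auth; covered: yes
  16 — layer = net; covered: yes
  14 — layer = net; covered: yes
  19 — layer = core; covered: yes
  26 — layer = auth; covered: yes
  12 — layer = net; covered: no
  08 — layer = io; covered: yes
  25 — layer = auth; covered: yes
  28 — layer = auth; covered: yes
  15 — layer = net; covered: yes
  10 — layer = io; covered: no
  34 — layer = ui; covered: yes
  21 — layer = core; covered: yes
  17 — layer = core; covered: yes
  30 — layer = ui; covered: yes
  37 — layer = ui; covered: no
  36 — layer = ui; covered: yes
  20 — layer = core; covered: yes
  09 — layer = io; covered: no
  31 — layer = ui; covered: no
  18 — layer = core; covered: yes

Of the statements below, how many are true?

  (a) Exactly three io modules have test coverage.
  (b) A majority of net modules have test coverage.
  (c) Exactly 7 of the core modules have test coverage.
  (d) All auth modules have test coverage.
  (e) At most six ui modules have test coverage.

(a) io: |A| = 6, |A ∩ B| = 3; needs |A ∩ B| = 3 — true.
(b) net: |A| = 5, |A ∩ B| = 3; needs |A ∩ B| > |A ∖ B| — true.
(c) core: |A| = 8, |A ∩ B| = 7; needs |A ∩ B| = 7 — true.
(d) auth: |A| = 5, |A ∩ B| = 5; needs A ⊆ B, i.e. every element of A is in B (|A ∖ B| = 0) — true.
(e) ui: |A| = 8, |A ∩ B| = 6; needs |A ∩ B| ≤ 6 — true.

5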